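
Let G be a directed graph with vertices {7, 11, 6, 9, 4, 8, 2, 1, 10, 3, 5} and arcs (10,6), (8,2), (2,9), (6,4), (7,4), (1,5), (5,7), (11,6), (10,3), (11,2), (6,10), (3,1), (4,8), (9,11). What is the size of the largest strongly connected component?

11

{1, 2, 3, 4, 5, 6, 7, 8, 9, 10, 11} are all mutually reachable — one SCC of size 11.
The largest has 11 vertices.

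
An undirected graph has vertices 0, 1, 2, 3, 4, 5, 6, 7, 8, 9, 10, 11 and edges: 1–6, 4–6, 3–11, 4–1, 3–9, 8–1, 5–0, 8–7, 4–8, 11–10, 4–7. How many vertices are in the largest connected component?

5

2 is isolated — a component by itself.
Starting from 0 we can reach 0, 5. That is one component of size 2.
Starting from 3 we can reach 3, 9, 10, 11. That is one component of size 4.
Starting from 1 we can reach 1, 4, 6, 7, 8. That is one component of size 5.
The largest has 5 vertices.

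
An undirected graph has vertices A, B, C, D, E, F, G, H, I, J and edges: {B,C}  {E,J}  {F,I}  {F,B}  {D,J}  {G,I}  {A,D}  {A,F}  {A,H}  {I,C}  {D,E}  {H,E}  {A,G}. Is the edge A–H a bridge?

No

After removing A–H, the path A-D-E-H still connects them, so the edge is not a bridge.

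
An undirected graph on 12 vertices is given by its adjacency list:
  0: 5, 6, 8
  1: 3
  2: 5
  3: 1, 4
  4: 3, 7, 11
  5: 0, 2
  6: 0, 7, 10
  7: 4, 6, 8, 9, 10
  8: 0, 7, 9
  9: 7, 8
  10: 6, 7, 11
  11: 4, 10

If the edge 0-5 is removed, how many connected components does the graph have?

2

Before removal there is 1 component.
0-5 is a bridge — removing it separates 0's side from 5's side.
After removal: 2 components.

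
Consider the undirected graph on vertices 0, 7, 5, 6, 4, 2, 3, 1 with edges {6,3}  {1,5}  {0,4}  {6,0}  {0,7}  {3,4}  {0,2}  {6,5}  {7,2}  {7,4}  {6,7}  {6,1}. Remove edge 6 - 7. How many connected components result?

1

6 and 7 are still connected via 6-0-7, so the component count stays at 1.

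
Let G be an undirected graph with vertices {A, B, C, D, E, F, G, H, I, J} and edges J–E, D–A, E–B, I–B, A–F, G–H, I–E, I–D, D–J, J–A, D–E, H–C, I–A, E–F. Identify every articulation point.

H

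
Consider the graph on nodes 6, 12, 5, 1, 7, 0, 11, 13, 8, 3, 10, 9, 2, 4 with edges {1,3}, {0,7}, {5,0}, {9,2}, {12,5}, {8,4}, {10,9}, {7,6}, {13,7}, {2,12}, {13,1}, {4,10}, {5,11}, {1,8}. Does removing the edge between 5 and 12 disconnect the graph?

No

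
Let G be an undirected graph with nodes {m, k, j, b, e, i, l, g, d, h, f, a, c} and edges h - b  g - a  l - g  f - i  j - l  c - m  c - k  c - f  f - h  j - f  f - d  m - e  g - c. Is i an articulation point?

Deleting i leaves 1 component (was 1), so i is not a cut vertex.

No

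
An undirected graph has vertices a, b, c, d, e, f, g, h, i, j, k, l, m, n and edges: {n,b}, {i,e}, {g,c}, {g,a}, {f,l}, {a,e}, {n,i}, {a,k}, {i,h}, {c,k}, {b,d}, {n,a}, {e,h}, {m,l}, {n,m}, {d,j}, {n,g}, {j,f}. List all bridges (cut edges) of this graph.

none

The edges on the cycle n-g-c-k-a-n are not bridges since each lies on that cycle.
Every edge lies on some cycle, so there are no bridges.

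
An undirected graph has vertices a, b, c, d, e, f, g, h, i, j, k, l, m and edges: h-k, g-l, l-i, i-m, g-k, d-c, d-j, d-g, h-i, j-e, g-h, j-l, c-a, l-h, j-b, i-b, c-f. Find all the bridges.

The edges on the cycle j-l-h-i-b-j are not bridges since each lies on that cycle.
But removing c-a disconnects c from a; removing d-c disconnects d from c; removing e-j disconnects e from j; removing c-f disconnects c from f — these are bridges.
In total 5 edges are bridges.

a-c, c-d, c-f, e-j, i-m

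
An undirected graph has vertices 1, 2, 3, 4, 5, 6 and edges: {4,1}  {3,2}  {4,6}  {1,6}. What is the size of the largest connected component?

5 is isolated — a component by itself.
Starting from 2 we can reach 2, 3. That is one component of size 2.
Starting from 1 we can reach 1, 4, 6. That is one component of size 3.
The largest has 3 vertices.

3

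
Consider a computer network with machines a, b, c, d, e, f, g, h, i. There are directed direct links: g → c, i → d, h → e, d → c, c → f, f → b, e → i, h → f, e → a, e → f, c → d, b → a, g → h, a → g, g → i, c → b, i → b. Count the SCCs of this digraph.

1

{a, b, c, d, e, f, g, h, i} are all mutually reachable — one SCC of size 9.
That gives 1 strongly connected component.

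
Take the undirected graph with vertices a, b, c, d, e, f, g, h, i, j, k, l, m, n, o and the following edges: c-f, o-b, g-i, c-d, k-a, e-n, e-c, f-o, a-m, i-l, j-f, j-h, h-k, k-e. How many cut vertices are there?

Removing a increases the component count from 2 to 3, so a is a cut vertex.
Removing c increases the component count from 2 to 3, so c is a cut vertex.
Removing e increases the component count from 2 to 3, so e is a cut vertex.
Likewise f, i, k, o are cut vertices.
By contrast removing g leaves 2 components; it is not a cut vertex. No other vertex is a cut vertex either.

7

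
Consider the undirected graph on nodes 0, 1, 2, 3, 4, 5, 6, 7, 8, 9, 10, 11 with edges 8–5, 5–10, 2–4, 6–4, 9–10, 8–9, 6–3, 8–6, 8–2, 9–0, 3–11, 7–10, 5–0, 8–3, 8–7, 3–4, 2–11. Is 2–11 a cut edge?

No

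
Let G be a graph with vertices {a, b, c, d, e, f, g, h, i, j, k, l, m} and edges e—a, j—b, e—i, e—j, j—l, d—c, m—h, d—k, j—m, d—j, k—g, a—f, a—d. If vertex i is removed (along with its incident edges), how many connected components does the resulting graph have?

1

With i gone, the remaining components are: {a, b, c, d, e, f, g, h, j, k, l, m}.
That is 1 component.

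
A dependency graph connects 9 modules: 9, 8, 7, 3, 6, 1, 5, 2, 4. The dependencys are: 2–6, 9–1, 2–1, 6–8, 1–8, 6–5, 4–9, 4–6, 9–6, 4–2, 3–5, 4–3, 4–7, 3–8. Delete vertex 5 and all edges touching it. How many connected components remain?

1

With 5 gone, the remaining components are: {1, 2, 3, 4, 6, 7, 8, 9}.
That is 1 component.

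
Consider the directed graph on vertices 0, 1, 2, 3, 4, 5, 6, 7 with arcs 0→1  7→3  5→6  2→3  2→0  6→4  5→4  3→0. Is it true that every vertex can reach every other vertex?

No

There is no directed path from 5 to 1, so the graph is not strongly connected.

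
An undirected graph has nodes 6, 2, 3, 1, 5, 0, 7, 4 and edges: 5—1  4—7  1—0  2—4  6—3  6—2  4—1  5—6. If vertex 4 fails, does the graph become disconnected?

Yes

Deleting 4 raises the number of components from 1 to 2, so 4 is a cut vertex.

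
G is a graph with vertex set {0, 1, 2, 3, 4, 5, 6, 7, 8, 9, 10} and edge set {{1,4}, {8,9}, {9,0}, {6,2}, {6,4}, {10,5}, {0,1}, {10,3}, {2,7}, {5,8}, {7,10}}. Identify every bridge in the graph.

10-3

The edges on the cycle 6-2-7-10-5-8-9-0-1-4-6 are not bridges since each lies on that cycle.
But removing 3—10 disconnects 3 from 10 — this is a bridge.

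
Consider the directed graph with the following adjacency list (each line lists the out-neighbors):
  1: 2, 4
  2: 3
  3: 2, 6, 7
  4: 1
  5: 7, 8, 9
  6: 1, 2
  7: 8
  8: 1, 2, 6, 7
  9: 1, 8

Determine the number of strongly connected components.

3

{1, 2, 3, 4, 6, 7, 8} are all mutually reachable — one SCC of size 7.
{5} is an SCC by itself.
{9} is an SCC by itself.
That gives 3 strongly connected components.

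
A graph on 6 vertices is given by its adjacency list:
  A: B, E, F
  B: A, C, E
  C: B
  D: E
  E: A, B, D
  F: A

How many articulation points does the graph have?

Removing A increases the component count from 1 to 2, so A is a cut vertex.
Removing B increases the component count from 1 to 2, so B is a cut vertex.
Removing E increases the component count from 1 to 2, so E is a cut vertex.
By contrast removing F leaves 1 component; it is not a cut vertex. No other vertex is a cut vertex either.

3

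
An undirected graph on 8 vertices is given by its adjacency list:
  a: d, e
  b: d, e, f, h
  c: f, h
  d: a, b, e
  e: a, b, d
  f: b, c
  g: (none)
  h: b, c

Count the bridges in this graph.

0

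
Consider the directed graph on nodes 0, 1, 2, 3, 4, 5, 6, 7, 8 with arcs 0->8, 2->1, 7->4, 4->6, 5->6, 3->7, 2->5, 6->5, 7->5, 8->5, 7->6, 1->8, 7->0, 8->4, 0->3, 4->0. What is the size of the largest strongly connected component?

5

{0, 3, 4, 7, 8} are all mutually reachable — one SCC of size 5.
{5, 6} are all mutually reachable — one SCC of size 2.
{1} is an SCC by itself.
{2} is an SCC by itself.
The largest has 5 vertices.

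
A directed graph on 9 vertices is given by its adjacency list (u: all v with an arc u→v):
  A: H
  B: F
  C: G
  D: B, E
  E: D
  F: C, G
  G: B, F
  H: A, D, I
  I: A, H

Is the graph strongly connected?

No

There is no directed path from G to I, so the graph is not strongly connected.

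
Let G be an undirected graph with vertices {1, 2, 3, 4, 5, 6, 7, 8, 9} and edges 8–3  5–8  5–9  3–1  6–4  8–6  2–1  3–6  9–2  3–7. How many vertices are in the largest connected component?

9

Starting from 1 we can reach 1, 2, 3, 4, 5, 6, 7, 8, 9. That is one component of size 9.
The largest has 9 vertices.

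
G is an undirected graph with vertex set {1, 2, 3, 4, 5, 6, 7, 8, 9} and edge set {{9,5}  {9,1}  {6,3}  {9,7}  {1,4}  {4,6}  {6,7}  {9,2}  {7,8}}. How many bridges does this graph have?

The edges on the cycle 9-1-4-6-7-9 are not bridges since each lies on that cycle.
But removing 9—2 disconnects 9 from 2; removing 7—8 disconnects 7 from 8; removing 6—3 disconnects 6 from 3; removing 9—5 disconnects 9 from 5 — these are bridges.
That makes 4 bridges.

4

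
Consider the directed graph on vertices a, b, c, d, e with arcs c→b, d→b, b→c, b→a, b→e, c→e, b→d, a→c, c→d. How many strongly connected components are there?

{a, b, c, d} are all mutually reachable — one SCC of size 4.
{e} is an SCC by itself.
That gives 2 strongly connected components.

2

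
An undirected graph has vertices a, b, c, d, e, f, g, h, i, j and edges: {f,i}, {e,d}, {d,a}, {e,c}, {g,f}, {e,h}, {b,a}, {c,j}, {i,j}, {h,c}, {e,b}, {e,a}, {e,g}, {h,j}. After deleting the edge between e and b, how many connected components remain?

1

e and b are still connected via e-a-b, so the component count stays at 1.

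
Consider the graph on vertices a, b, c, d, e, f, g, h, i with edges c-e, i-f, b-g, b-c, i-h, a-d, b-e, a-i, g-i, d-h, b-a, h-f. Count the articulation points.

1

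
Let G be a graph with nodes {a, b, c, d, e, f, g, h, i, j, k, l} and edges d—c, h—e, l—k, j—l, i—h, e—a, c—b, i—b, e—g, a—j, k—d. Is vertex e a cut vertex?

Yes

Deleting e raises the number of components from 2 to 3, so e is a cut vertex.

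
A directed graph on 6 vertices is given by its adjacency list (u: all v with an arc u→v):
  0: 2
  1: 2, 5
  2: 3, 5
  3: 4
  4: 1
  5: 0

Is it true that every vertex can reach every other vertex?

Yes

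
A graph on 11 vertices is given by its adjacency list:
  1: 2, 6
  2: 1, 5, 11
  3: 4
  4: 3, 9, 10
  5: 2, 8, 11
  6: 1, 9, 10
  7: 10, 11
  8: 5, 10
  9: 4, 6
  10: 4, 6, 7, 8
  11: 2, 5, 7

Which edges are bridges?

The edges on the cycle 10-4-9-6-10 are not bridges since each lies on that cycle.
But removing 4-3 disconnects 4 from 3 — this is a bridge.

3-4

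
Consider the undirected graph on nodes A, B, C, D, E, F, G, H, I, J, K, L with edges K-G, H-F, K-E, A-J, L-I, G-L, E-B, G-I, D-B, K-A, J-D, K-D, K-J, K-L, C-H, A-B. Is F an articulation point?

No

Deleting F leaves 2 components (was 2), so F is not a cut vertex.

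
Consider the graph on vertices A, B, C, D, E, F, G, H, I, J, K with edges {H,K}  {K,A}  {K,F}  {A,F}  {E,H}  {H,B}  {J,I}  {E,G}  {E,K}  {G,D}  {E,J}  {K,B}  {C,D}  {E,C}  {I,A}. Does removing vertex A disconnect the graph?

Deleting A leaves 1 component (was 1) (its neighbors F, I, K remain connected to each other), so A is not a cut vertex.

No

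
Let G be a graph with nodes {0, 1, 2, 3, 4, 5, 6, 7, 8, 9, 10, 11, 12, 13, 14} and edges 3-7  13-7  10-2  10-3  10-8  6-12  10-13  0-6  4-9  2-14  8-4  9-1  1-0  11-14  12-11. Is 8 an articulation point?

No

Deleting 8 leaves 2 components (was 2), so 8 is not a cut vertex.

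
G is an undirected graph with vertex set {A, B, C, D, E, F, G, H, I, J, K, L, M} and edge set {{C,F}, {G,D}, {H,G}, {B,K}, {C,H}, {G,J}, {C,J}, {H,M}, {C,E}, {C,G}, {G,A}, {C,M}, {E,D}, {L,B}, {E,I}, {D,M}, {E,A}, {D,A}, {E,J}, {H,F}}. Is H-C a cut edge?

No

After removing H-C, the path H-M-C still connects them, so the edge is not a bridge.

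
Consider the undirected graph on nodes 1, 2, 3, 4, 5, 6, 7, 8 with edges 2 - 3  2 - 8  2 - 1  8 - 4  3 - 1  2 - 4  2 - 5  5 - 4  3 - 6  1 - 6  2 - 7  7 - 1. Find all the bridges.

The edges on the cycle 2-3-6-1-2 are not bridges since each lies on that cycle.
Every edge lies on some cycle, so there are no bridges.

none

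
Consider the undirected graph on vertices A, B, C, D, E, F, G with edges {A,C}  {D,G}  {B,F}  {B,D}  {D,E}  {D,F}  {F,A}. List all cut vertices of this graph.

A, D, F

Removing A increases the component count from 1 to 2, so A is a cut vertex.
Removing D increases the component count from 1 to 3, so D is a cut vertex.
Removing F increases the component count from 1 to 2, so F is a cut vertex.
By contrast removing G leaves 1 component; it is not a cut vertex. No other vertex is a cut vertex either.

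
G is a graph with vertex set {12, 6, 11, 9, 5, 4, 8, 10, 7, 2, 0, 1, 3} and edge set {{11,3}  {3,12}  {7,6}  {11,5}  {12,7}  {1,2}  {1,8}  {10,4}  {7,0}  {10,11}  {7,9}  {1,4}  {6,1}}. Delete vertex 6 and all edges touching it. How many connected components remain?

With 6 gone, the remaining components are: {0, 1, 2, 3, 4, 5, 7, 8, 9, 10, 11, 12}.
That is 1 component.

1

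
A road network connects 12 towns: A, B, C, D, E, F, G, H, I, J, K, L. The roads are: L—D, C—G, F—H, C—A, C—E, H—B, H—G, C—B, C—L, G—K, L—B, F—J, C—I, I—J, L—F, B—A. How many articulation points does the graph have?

3

Removing C increases the component count from 1 to 2, so C is a cut vertex.
Removing G increases the component count from 1 to 2, so G is a cut vertex.
Removing L increases the component count from 1 to 2, so L is a cut vertex.
By contrast removing H leaves 1 component; it is not a cut vertex. No other vertex is a cut vertex either.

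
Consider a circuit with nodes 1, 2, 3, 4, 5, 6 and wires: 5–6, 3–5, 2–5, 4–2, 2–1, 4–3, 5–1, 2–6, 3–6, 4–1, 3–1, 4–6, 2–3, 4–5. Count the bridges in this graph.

The edges on the cycle 4-2-3-1-5-4 are not bridges since each lies on that cycle.
Every edge lies on some cycle, so there are no bridges.

0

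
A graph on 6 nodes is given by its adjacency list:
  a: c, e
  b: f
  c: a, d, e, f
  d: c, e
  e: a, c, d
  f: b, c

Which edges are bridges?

The edges on the cycle c-d-e-a-c are not bridges since each lies on that cycle.
But removing f-b disconnects f from b; removing f-c disconnects f from c — these are bridges.

b-f, c-f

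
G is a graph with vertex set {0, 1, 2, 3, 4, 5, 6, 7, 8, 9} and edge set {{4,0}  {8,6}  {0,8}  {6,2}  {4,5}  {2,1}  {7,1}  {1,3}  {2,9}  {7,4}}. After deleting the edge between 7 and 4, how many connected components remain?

1

7 and 4 are still connected via 7-1-2-6-8-0-4, so the component count stays at 1.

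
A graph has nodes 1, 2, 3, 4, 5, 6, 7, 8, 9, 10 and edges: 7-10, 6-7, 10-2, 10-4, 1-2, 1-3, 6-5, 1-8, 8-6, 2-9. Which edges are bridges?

1-3, 10-4, 2-9, 5-6

The edges on the cycle 1-8-6-7-10-2-1 are not bridges since each lies on that cycle.
But removing 4-10 disconnects 4 from 10; removing 2-9 disconnects 2 from 9; removing 1-3 disconnects 1 from 3; removing 6-5 disconnects 6 from 5 — these are bridges.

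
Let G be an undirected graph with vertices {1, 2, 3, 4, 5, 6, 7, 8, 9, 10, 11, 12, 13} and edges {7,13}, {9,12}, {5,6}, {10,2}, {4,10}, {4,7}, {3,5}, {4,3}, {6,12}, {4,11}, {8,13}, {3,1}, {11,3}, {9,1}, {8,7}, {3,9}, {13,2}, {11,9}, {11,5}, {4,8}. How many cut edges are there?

0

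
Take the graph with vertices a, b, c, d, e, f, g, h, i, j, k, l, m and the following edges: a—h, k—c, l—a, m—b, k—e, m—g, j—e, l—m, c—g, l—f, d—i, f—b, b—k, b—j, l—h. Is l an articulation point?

Deleting l raises the number of components from 2 to 3, so l is a cut vertex.

Yes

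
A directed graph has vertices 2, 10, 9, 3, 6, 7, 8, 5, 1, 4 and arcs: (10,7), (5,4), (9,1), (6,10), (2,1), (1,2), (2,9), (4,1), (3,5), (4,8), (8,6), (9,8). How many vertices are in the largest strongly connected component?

3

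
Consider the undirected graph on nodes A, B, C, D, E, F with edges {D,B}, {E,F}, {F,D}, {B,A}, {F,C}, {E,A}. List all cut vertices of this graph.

F

Removing F increases the component count from 1 to 2, so F is a cut vertex.
By contrast removing B leaves 1 component; it is not a cut vertex. No other vertex is a cut vertex either.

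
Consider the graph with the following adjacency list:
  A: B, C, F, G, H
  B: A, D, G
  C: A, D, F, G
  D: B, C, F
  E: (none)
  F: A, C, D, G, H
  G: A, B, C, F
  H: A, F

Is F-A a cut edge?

After removing F-A, the path F-H-A still connects them, so the edge is not a bridge.

No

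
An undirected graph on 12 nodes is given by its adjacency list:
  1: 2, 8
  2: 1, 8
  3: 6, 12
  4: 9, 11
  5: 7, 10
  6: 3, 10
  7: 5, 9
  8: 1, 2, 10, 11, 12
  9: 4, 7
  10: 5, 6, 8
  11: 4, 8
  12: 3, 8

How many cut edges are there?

The edges on the cycle 8-2-1-8 are not bridges since each lies on that cycle.
Every edge lies on some cycle, so there are no bridges.

0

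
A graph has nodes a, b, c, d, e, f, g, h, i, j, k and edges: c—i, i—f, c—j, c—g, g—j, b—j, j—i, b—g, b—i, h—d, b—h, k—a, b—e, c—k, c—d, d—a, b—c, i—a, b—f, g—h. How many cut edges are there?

1

The edges on the cycle b-c-k-a-d-h-g-b are not bridges since each lies on that cycle.
But removing e—b disconnects e from b — this is a bridge.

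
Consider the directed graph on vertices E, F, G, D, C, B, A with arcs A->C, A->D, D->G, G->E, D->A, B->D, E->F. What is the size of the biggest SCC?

2

{A, D} are all mutually reachable — one SCC of size 2.
{C} is an SCC by itself.
{G} is an SCC by itself.
{F} is an SCC by itself.
{B} is an SCC by itself.
(and 1 more singleton SCC)
The largest has 2 vertices.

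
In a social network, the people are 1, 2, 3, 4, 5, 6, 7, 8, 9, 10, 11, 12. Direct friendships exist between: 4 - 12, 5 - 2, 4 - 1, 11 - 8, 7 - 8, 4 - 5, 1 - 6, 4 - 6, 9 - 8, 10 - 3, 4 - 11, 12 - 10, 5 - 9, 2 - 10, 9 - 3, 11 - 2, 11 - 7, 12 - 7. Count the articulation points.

1

Removing 4 increases the component count from 1 to 2, so 4 is a cut vertex.
By contrast removing 11 leaves 1 component; it is not a cut vertex. No other vertex is a cut vertex either.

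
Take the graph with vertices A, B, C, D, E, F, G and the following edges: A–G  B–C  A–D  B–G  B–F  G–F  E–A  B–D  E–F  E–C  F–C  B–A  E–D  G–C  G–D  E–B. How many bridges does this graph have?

0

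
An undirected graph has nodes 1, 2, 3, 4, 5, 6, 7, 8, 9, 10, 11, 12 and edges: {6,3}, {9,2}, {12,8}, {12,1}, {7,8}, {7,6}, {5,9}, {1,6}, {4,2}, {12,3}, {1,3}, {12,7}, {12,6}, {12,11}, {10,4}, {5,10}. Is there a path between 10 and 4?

Yes

From 10 we can reach 2, 4, 5, 9, 10, which includes 4.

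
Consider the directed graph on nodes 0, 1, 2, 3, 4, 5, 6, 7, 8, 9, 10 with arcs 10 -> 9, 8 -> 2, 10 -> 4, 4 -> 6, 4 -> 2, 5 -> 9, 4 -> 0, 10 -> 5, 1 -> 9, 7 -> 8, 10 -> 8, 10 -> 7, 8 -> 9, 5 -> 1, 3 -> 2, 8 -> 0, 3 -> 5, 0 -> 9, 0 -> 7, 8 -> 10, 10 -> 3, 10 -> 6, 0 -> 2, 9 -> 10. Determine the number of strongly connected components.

{0, 1, 3, 4, 5, 7, 8, 9, 10} are all mutually reachable — one SCC of size 9.
{2} is an SCC by itself.
{6} is an SCC by itself.
That gives 3 strongly connected components.

3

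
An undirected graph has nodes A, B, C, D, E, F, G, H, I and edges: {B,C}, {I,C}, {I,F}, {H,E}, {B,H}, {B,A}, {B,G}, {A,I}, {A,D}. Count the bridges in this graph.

The edges on the cycle B-A-I-C-B are not bridges since each lies on that cycle.
But removing B—H disconnects B from H; removing H—E disconnects H from E; removing I—F disconnects I from F; removing A—D disconnects A from D — these are bridges.
In total 5 edges are bridges.

5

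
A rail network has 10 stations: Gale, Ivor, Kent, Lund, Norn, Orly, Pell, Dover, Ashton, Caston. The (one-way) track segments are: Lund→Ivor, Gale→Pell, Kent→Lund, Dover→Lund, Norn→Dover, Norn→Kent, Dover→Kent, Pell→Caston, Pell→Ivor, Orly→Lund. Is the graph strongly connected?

No

There is no directed path from Orly to Caston, so the graph is not strongly connected.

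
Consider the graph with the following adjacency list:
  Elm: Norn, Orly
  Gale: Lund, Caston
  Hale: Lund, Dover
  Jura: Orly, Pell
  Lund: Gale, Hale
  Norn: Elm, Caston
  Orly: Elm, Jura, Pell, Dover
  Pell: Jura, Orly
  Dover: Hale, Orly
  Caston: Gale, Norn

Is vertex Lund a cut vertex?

No

Deleting Lund leaves 1 component (was 1) (its neighbors Gale, Hale remain connected to each other), so Lund is not a cut vertex.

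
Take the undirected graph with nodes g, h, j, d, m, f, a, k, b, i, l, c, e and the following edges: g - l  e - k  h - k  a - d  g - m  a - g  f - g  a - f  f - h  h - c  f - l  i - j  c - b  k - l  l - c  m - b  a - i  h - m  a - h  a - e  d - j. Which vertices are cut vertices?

Removing a increases the component count from 1 to 2, so a is a cut vertex.
By contrast removing h leaves 1 component; it is not a cut vertex. No other vertex is a cut vertex either.

a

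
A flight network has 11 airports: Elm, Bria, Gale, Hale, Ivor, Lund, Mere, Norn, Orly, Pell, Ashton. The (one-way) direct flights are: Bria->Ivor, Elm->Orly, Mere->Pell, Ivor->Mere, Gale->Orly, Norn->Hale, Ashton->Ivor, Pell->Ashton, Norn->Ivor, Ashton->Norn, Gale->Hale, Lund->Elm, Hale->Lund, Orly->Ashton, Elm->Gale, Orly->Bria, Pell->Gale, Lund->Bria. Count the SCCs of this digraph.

1

{Elm, Bria, Gale, Hale, Ivor, Lund, Mere, Norn, Orly, Pell, Ashton} are all mutually reachable — one SCC of size 11.
That gives 1 strongly connected component.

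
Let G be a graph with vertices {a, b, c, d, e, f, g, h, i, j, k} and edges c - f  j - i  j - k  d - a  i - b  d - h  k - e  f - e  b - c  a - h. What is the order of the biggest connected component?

g is isolated — a component by itself.
Starting from a we can reach a, d, h. That is one component of size 3.
Starting from b we can reach b, c, e, f, i, j, k. That is one component of size 7.
The largest has 7 vertices.

7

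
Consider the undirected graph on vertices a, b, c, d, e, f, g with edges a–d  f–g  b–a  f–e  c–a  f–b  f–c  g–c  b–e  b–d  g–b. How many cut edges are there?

The edges on the cycle g-b-a-c-g are not bridges since each lies on that cycle.
Every edge lies on some cycle, so there are no bridges.

0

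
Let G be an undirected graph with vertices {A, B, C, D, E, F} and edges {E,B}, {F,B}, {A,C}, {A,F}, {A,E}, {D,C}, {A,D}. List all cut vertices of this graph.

Removing A increases the component count from 1 to 2, so A is a cut vertex.
By contrast removing D leaves 1 component; it is not a cut vertex. No other vertex is a cut vertex either.

A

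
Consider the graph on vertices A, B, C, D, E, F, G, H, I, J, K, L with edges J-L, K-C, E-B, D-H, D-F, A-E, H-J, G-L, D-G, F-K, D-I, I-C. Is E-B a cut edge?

Removing E-B leaves no path between E and B: the component count goes from 2 to 3. So it is a bridge.

Yes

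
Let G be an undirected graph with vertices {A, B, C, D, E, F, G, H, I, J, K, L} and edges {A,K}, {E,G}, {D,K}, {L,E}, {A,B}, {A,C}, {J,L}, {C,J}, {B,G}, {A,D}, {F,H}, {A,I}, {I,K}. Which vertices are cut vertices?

A

Removing A increases the component count from 2 to 3, so A is a cut vertex.
By contrast removing H leaves 2 components; it is not a cut vertex. No other vertex is a cut vertex either.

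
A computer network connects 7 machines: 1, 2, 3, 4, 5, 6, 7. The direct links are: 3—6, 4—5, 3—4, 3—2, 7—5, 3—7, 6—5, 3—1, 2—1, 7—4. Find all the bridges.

The edges on the cycle 3-2-1-3 are not bridges since each lies on that cycle.
Every edge lies on some cycle, so there are no bridges.

none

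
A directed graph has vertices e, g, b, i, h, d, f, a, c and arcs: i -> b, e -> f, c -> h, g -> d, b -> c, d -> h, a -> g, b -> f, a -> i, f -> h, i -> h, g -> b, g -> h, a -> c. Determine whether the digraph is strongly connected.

No

There is no directed path from e to g, so the graph is not strongly connected.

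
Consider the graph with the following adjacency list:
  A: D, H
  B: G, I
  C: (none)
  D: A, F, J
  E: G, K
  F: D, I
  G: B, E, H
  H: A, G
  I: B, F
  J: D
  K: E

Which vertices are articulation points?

D, E, G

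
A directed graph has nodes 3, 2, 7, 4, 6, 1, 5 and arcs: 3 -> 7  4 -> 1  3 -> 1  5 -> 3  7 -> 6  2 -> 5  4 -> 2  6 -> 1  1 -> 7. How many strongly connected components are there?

{1, 6, 7} are all mutually reachable — one SCC of size 3.
{3} is an SCC by itself.
{5} is an SCC by itself.
{4} is an SCC by itself.
{2} is an SCC by itself.
That gives 5 strongly connected components.

5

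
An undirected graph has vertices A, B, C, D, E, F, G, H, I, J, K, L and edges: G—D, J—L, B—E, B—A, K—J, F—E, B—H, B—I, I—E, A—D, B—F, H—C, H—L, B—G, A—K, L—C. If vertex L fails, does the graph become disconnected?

No

Deleting L leaves 1 component (was 1) (its neighbors C, H, J remain connected to each other), so L is not a cut vertex.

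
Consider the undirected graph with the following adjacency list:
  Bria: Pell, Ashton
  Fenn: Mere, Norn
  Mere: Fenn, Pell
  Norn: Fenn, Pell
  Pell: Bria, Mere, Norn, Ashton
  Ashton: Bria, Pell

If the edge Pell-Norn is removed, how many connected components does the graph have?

Pell and Norn are still connected via Pell-Mere-Fenn-Norn, so the component count stays at 1.

1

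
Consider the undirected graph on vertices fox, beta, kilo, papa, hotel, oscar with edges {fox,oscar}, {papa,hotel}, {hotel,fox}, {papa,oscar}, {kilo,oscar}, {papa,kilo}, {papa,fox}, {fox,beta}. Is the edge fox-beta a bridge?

Yes

Removing fox-beta leaves no path between fox and beta: the component count goes from 1 to 2. So it is a bridge.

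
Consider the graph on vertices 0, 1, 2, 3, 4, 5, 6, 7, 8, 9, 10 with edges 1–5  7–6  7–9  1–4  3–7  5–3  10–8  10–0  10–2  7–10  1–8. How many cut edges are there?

The edges on the cycle 1-5-3-7-10-8-1 are not bridges since each lies on that cycle.
But removing 10–0 disconnects 10 from 0; removing 9–7 disconnects 9 from 7; removing 7–6 disconnects 7 from 6; removing 1–4 disconnects 1 from 4 — these are bridges.
In total 5 edges are bridges.

5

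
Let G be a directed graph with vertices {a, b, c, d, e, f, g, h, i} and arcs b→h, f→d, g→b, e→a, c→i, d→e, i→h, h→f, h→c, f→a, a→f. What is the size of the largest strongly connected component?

4

{a, d, e, f} are all mutually reachable — one SCC of size 4.
{c, h, i} are all mutually reachable — one SCC of size 3.
{g} is an SCC by itself.
{b} is an SCC by itself.
The largest has 4 vertices.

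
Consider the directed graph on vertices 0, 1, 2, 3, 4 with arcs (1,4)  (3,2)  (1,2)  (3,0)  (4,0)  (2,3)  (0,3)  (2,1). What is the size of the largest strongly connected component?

{0, 1, 2, 3, 4} are all mutually reachable — one SCC of size 5.
The largest has 5 vertices.

5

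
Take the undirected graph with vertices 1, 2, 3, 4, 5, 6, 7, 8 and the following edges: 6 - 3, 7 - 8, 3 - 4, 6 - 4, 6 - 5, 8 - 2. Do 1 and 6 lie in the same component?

No

The component containing 1 is {1}, and 6 is not in it.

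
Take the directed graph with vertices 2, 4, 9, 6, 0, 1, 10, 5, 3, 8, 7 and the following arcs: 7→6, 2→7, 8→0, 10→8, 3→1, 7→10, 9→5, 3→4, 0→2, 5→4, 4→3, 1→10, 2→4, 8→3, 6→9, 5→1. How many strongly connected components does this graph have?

1

{0, 1, 2, 3, 4, 5, 6, 7, 8, 9, 10} are all mutually reachable — one SCC of size 11.
That gives 1 strongly connected component.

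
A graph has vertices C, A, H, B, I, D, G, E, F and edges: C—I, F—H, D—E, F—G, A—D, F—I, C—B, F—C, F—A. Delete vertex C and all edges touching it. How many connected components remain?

2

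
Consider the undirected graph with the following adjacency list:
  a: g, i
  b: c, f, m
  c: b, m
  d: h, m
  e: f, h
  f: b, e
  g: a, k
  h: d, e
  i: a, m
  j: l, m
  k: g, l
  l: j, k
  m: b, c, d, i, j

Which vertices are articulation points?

m

Removing m increases the component count from 1 to 2, so m is a cut vertex.
By contrast removing d leaves 1 component; it is not a cut vertex. No other vertex is a cut vertex either.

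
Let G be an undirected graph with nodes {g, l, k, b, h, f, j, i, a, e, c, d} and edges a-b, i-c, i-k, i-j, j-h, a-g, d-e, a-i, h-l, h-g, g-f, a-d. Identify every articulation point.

a, d, g, h, i

Removing a increases the component count from 1 to 3, so a is a cut vertex.
Removing d increases the component count from 1 to 2, so d is a cut vertex.
Removing g increases the component count from 1 to 2, so g is a cut vertex.
Likewise h, i are cut vertices.
By contrast removing c leaves 1 component; it is not a cut vertex. No other vertex is a cut vertex either.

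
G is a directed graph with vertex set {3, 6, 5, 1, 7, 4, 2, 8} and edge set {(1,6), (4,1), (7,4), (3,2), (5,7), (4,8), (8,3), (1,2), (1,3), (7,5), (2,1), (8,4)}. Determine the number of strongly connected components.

4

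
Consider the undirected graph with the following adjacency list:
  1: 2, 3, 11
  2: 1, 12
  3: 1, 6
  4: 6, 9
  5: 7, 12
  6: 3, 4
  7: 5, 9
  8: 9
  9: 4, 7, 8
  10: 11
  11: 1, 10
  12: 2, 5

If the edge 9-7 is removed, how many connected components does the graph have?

1

9 and 7 are still connected via 9-4-6-3-1-2-12-5-7, so the component count stays at 1.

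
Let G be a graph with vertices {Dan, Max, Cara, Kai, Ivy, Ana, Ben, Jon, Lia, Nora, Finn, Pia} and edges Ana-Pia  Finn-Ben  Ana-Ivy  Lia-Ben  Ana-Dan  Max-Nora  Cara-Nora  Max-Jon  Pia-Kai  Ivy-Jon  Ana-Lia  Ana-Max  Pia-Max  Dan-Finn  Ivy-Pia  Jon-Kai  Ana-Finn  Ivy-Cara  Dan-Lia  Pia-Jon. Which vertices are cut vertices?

Ana

Removing Ana increases the component count from 1 to 2, so Ana is a cut vertex.
By contrast removing Nora leaves 1 component; it is not a cut vertex. No other vertex is a cut vertex either.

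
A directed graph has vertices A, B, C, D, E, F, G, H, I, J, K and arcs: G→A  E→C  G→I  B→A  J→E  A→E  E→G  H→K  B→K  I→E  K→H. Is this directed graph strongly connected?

There is no directed path from B to D, so the graph is not strongly connected.

No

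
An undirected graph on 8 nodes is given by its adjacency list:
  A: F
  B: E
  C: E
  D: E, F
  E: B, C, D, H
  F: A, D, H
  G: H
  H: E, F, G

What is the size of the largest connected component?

Starting from A we can reach A, B, C, D, E, F, G, H. That is one component of size 8.
The largest has 8 vertices.

8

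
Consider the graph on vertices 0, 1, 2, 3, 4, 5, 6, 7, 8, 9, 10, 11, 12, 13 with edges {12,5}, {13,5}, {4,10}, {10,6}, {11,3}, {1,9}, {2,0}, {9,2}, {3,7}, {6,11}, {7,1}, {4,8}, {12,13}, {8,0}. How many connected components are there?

2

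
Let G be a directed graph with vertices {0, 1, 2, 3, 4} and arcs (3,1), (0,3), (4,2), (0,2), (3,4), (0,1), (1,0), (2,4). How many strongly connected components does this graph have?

2

{0, 1, 3} are all mutually reachable — one SCC of size 3.
{2, 4} are all mutually reachable — one SCC of size 2.
That gives 2 strongly connected components.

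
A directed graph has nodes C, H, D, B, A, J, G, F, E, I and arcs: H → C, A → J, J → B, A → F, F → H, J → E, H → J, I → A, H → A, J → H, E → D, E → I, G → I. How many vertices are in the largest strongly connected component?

6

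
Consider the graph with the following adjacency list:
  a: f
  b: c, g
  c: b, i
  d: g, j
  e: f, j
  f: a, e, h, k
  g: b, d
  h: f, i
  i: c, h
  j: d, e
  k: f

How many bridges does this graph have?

The edges on the cycle d-g-b-c-i-h-f-e-j-d are not bridges since each lies on that cycle.
But removing a-f disconnects a from f; removing k-f disconnects k from f — these are bridges.
That makes 2 bridges.

2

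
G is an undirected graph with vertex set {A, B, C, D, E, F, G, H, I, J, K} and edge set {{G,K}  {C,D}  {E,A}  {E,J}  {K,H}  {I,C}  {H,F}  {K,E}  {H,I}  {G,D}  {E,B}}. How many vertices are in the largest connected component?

11

Starting from A we can reach A, B, C, D, E, F, G, H, I, J, K. That is one component of size 11.
The largest has 11 vertices.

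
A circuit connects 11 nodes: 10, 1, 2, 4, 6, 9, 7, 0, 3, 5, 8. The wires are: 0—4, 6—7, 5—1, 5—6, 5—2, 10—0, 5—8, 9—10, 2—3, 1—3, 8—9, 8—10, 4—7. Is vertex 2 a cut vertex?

No

Deleting 2 leaves 1 component (was 1) (its neighbors 3, 5 remain connected to each other), so 2 is not a cut vertex.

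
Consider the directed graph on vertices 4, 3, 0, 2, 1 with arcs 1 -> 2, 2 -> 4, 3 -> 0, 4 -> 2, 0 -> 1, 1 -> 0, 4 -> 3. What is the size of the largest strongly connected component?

5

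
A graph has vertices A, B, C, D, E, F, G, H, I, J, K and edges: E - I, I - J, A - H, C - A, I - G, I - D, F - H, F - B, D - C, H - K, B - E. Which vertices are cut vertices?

Removing H increases the component count from 1 to 2, so H is a cut vertex.
Removing I increases the component count from 1 to 3, so I is a cut vertex.
By contrast removing J leaves 1 component; it is not a cut vertex. No other vertex is a cut vertex either.

H, I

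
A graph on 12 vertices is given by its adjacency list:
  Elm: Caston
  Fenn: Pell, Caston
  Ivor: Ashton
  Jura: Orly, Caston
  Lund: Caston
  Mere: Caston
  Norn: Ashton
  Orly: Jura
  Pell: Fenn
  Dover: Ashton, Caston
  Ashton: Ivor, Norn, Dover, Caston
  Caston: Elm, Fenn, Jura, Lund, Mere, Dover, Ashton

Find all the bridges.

Ashton-Ivor, Ashton-Norn, Caston-Elm, Caston-Fenn, Caston-Jura, Caston-Lund, Caston-Mere, Fenn-Pell, Jura-Orly

The edges on the cycle Ashton-Caston-Dover-Ashton are not bridges since each lies on that cycle.
But removing Jura-Caston disconnects Jura from Caston; removing Mere-Caston disconnects Mere from Caston; removing Fenn-Pell disconnects Fenn from Pell; removing Ivor-Ashton disconnects Ivor from Ashton — these are bridges.
In total 9 edges are bridges.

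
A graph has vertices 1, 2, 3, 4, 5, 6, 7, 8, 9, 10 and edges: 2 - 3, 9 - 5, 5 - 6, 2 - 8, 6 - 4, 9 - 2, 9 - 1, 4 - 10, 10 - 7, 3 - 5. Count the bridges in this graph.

6

The edges on the cycle 9-2-3-5-9 are not bridges since each lies on that cycle.
But removing 5 - 6 disconnects 5 from 6; removing 6 - 4 disconnects 6 from 4; removing 4 - 10 disconnects 4 from 10; removing 7 - 10 disconnects 7 from 10 — these are bridges.
In total 6 edges are bridges.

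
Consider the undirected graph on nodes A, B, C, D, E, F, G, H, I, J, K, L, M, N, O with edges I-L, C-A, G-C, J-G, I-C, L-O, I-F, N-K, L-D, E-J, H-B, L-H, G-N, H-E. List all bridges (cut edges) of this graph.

A-C, B-H, D-L, F-I, G-N, K-N, L-O

The edges on the cycle I-L-H-E-J-G-C-I are not bridges since each lies on that cycle.
But removing N-K disconnects N from K; removing A-C disconnects A from C; removing L-O disconnects L from O; removing D-L disconnects D from L — these are bridges.
In total 7 edges are bridges.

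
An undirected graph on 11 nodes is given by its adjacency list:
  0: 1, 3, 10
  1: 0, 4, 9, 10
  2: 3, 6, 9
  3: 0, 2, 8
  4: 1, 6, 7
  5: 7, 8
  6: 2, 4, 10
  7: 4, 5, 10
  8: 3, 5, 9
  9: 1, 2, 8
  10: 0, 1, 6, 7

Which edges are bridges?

none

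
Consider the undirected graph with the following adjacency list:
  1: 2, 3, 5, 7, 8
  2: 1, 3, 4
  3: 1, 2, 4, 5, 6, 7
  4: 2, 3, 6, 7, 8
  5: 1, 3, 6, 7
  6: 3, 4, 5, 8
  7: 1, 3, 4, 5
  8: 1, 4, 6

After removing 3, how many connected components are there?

With 3 gone, the remaining components are: {1, 2, 4, 5, 6, 7, 8}.
That is 1 component.

1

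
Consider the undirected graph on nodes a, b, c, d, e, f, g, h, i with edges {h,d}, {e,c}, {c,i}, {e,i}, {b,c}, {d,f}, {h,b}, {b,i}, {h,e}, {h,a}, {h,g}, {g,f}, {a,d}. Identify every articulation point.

h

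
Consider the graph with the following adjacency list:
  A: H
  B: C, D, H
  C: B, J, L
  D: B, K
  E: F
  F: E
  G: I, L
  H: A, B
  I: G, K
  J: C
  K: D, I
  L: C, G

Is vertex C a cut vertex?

Yes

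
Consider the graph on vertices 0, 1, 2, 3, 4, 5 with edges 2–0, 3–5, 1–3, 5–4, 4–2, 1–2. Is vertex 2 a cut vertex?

Yes

Deleting 2 raises the number of components from 1 to 2, so 2 is a cut vertex.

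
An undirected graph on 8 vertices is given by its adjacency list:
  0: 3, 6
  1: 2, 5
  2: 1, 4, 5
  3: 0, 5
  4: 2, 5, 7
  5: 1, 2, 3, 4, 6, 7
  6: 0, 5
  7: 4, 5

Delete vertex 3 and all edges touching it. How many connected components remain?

With 3 gone, the remaining components are: {0, 1, 2, 4, 5, 6, 7}.
That is 1 component.

1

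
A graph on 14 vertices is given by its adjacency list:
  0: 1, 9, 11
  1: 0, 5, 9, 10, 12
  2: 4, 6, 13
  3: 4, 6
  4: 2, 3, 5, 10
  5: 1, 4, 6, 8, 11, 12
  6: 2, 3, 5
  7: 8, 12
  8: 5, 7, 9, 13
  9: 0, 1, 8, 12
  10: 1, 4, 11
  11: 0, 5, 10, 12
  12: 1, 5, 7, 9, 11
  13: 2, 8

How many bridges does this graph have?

The edges on the cycle 10-11-12-1-5-4-10 are not bridges since each lies on that cycle.
Every edge lies on some cycle, so there are no bridges.

0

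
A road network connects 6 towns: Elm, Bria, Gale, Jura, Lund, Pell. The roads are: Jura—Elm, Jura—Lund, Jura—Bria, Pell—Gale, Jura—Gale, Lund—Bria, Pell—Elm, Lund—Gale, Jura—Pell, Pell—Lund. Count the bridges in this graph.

The edges on the cycle Jura-Pell-Elm-Jura are not bridges since each lies on that cycle.
Every edge lies on some cycle, so there are no bridges.

0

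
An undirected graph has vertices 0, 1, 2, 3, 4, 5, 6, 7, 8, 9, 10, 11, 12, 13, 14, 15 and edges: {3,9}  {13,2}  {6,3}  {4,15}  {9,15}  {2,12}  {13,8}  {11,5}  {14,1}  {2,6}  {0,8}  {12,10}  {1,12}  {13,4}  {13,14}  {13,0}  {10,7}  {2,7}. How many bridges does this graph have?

1

The edges on the cycle 13-0-8-13 are not bridges since each lies on that cycle.
But removing 11-5 disconnects 11 from 5 — this is a bridge.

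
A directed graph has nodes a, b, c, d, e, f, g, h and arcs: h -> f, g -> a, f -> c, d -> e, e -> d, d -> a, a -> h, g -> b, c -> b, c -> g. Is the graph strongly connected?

There is no directed path from b to c, so the graph is not strongly connected.

No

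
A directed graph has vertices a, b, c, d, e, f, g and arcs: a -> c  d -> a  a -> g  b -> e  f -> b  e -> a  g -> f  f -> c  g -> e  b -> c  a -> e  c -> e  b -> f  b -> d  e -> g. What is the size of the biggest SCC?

{a, b, c, d, e, f, g} are all mutually reachable — one SCC of size 7.
The largest has 7 vertices.

7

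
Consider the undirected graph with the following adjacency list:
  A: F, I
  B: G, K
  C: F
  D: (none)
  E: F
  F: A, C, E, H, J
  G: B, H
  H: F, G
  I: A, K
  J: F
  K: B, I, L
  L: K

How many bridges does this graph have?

4

The edges on the cycle G-H-F-A-I-K-B-G are not bridges since each lies on that cycle.
But removing F-J disconnects F from J; removing C-F disconnects C from F; removing E-F disconnects E from F; removing K-L disconnects K from L — these are bridges.
That makes 4 bridges.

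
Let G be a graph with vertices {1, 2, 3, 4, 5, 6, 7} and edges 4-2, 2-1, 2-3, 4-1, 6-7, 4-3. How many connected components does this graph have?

3

5 is isolated — a component by itself.
Starting from 6 we can reach 6, 7. That is one component of size 2.
Starting from 1 we can reach 1, 2, 3, 4. That is one component of size 4.
Total: 3 components.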